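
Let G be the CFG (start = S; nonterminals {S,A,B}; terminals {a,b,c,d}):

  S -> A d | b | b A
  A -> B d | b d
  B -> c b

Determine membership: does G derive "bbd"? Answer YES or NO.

Convert to CNF:
  S -> A T0 | T1 A | b
  A -> B T0 | T1 T0
  B -> T2 T1
  T0 -> d
  T1 -> b
  T2 -> c

Fill CYK table bottom-up:
  T[0,0] 'b' = {S,T1}  orig:{S}
  T[1,1] 'b' = {S,T1}  orig:{S}
  T[2,2] 'd' = {T0}  orig:{}
  T[0,1] 'bb' = ∅
  T[1,2] 'bd' = {A}
  T[0,2] 'bbd' = {S}

S ∈ T[0,2] ⇒ YES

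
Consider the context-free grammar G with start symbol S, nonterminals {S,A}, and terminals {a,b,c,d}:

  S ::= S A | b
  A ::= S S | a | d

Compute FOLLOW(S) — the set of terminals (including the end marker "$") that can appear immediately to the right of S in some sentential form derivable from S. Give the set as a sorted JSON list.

Compute FIRST by fixpoint:
[1]
  A via A→a: +{a}
  A via A→d: +{d}
  S via S→b: +{b}
  FIRST(S)={b}  FIRST(A)={a,d}
[2]
  A via A→S S: +{b}
  FIRST(S)={b}  FIRST(A)={a,b,d}
[3] done
  FIRST(S)={b}  FIRST(A)={a,b,d}

FOLLOW sets:
FOLLOW(S) := {$}
pass 1:
  A→S S: FOLLOW(S) ⊇ FIRST(S) = {b}; new: +{b}
  S→S A: FOLLOW(S) ⊇ FIRST(A) = {a,b,d}; new: +{a,d}
  S→S A: FOLLOW(A) ⊇ FOLLOW(S) ⊇ {$,a,b,d}; new: +{$,a,b,d}
  S: {$,a,b,d}  A: {$,a,b,d}
pass 2: — fixpoint
  S: {$,a,b,d}  A: {$,a,b,d}

FOLLOW(S) = ["$", "a", "b", "d"]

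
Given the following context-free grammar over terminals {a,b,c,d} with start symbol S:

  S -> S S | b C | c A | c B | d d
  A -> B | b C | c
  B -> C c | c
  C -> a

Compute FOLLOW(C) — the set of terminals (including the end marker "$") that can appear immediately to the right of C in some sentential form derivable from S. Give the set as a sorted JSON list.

FIRST iteration:
iter 1:
  A via A→b C: +{b}
  A via A→c: +{c}
  B via B→c: +{c}
  C via C→a: +{a}
  S via S→b C: +{b}
  S via S→c A: +{c}
  S via S→d d: +{d}
  FIRST[S]={b,c,d}  FIRST[A]={b,c}  FIRST[B]={c}  FIRST[C]={a}
iter 2:
  B via B→C c: +{a}
  FIRST[S]={b,c,d}  FIRST[A]={b,c}  FIRST[B]={a,c}  FIRST[C]={a}
iter 3:
  A via A→B: +{a}
  FIRST[S]={b,c,d}  FIRST[A]={a,b,c}  FIRST[B]={a,c}  FIRST[C]={a}
iter 4: — fixpoint
  FIRST[S]={b,c,d}  FIRST[A]={a,b,c}  FIRST[B]={a,c}  FIRST[C]={a}

Compute FOLLOW by fixpoint:
seed FOLLOW(S) with $
round 1:
  B→C c: FOLLOW(C) ⊇ FIRST(c) = {c}; new: +{c}
  S→S S: FOLLOW(S) ⊇ FIRST(S) = {b,c,d}; new: +{b,c,d}
  S→b C: FOLLOW(C) ⊇ FOLLOW(S) ⊇ {$,b,c,d}; new: +{$,b,d}
  S→c A: FOLLOW(A) ⊇ FOLLOW(S) ⊇ {$,b,c,d}; new: +{$,b,c,d}
  S→c B: FOLLOW(B) ⊇ FOLLOW(S) ⊇ {$,b,c,d}; new: +{$,b,c,d}
  S: {$,b,c,d}  A: {$,b,c,d}  B: {$,b,c,d}  C: {$,b,c,d}
round 2: (stable)
  S: {$,b,c,d}  A: {$,b,c,d}  B: {$,b,c,d}  C: {$,b,c,d}

FOLLOW(C) = ["$", "b", "c", "d"]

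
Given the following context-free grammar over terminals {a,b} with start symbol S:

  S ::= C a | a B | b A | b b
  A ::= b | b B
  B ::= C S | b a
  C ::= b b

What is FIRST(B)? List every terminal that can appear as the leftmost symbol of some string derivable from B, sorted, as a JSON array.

Compute FIRST by fixpoint:
[1]
  A via A→b: +{b}
  B via B→b a: +{b}
  C via C→b b: +{b}
  S via S→C a: +{b}
  S via S→a B: +{a}
  FIRST[S]={a,b}  FIRST[A]={b}  FIRST[B]={b}  FIRST[C]={b}
[2] (stable)
  FIRST[S]={a,b}  FIRST[A]={b}  FIRST[B]={b}  FIRST[C]={b}

FIRST(B) = ["b"]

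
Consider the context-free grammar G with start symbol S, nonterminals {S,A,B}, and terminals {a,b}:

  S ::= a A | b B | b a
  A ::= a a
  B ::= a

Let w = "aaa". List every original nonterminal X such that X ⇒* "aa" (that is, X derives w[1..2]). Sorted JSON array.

CNF form of G:
  S -> T0 A | T1 B | T1 T0
  A -> T0 T0
  B -> a
  T0 -> a
  T1 -> b

CYK table (by increasing span) (cells [i..j] with 1 ≤ i ≤ j ≤ 2 only):
  [1..1]={B,T0}  "a"  orig:{B}
  [2..2]={B,T0}  "a"  orig:{B}
  [1..2]={A}  "aa"

Original NTs in T[1,2] deriving "aa": ["A"]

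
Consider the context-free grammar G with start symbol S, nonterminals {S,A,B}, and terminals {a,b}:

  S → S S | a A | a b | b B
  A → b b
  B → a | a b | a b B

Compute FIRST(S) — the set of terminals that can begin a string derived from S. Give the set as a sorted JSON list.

Compute FIRST by fixpoint:
[1]
  A via A→b b: +{b}
  B via B→a: +{a}
  S via S→a A: +{a}
  S via S→b B: +{b}
  FIRST[S]={a,b}  FIRST[A]={b}  FIRST[B]={a}
[2] done
  FIRST[S]={a,b}  FIRST[A]={b}  FIRST[B]={a}

FIRST(S) = ["a", "b"]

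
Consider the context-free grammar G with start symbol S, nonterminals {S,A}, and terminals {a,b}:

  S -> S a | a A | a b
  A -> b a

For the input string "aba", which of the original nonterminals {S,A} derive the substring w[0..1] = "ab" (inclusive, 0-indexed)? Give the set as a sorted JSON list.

Convert to CNF:
  S -> S T1 | T1 A | T1 T0
  A -> T0 T1
  T0 -> b
  T1 -> a

CYK fill, restricted to cells inside w[0..1]:
  T[0,0] 'a' = {T1}  orig:{}
  T[1,1] 'b' = {T0}  orig:{}
  T[0,1] 'ab' = {S}

Original NTs in T[0,1] deriving "ab": ["S"]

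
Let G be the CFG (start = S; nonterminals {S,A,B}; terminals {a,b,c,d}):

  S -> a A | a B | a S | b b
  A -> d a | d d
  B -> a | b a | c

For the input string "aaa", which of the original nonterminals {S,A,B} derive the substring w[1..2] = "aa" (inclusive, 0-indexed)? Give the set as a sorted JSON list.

Convert to CNF:
  S -> T1 A | T1 B | T1 S | T2 T2
  A -> T0 T0 | T0 T1
  B -> T2 T1 | a | c
  T0 -> d
  T1 -> a
  T2 -> b

CYK fill (cells [i..j] with 1 ≤ i ≤ j ≤ 2 only):
  T[1,1] 'a' = {B,T1}  orig:{B}
  T[2,2] 'a' = {B,T1}  orig:{B}
  T[1,2] 'aa' = {S}

Original NTs in T[1,2] deriving "aa": ["S"]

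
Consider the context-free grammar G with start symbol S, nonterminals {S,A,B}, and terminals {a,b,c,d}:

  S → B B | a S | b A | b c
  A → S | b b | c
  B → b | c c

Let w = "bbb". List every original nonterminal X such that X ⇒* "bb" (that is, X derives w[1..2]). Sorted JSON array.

Convert to CNF:
  S -> B B | T0 S | T1 A | T1 T2
  A -> B B | T0 S | T1 A | T1 T1 | T1 T2 | c
  B -> T2 T2 | b
  T0 -> a
  T1 -> b
  T2 -> c

CYK fill (cells [i..j] with 1 ≤ i ≤ j ≤ 2 only):
  cell(1,1) b: {B,T1}  orig:{B}
  cell(2,2) b: {B,T1}  orig:{B}
  cell(1,2) bb: {A,S}

Original NTs in T[1,2] deriving "bb": ["A", "S"]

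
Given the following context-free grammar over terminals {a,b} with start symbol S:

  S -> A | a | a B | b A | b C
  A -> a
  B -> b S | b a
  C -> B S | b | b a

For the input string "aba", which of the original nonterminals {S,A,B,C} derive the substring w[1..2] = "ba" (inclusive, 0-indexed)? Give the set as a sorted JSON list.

CNF form of G:
  S -> T0 A | T0 C | T1 B | a
  A -> a
  B -> T0 S | T0 T1
  C -> B S | T0 T1 | b
  T0 -> b
  T1 -> a

CYK table (by increasing span), restricted to cells inside w[1..2]:
  [1..1]={C,T0}  "b"  orig:{C}
  [2..2]={A,S,T1}  "a"  orig:{A,S}
  [1..2]={B,C,S}  "ba"

Original NTs in T[1,2] deriving "ba": ["B", "C", "S"]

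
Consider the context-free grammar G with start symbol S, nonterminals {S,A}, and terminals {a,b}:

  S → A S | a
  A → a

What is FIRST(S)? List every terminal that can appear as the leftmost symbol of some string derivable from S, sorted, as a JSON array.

Compute FIRST by fixpoint:
round 1:
  A via A→a: +{a}
  S via S→A S: +{a}
  FIRST(S)={a}  FIRST(A)={a}
round 2: (stable)
  FIRST(S)={a}  FIRST(A)={a}

FIRST(S) = ["a"]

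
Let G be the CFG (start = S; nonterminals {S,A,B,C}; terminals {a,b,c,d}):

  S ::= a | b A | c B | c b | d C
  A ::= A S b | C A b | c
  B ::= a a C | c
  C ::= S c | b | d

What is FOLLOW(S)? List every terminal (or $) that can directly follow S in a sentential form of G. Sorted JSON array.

FIRST sets, iterate to fixpoint:
round 1:
  A via A→c: +{c}
  B via B→a a C: +{a}
  B via B→c: +{c}
  C via C→b: +{b}
  C via C→d: +{d}
  S via S→a: +{a}
  S via S→b A: +{b}
  S via S→c B: +{c}
  S via S→d C: +{d}
  FIRST(S)={a,b,c,d}  FIRST(A)={c}  FIRST(B)={a,c}  FIRST(C)={b,d}
round 2:
  A via A→C A b: +{b,d}
  C via C→S c: +{a,c}
  FIRST(S)={a,b,c,d}  FIRST(A)={b,c,d}  FIRST(B)={a,c}  FIRST(C)={a,b,c,d}
round 3:
  A via A→C A b: +{a}
  FIRST(S)={a,b,c,d}  FIRST(A)={a,b,c,d}  FIRST(B)={a,c}  FIRST(C)={a,b,c,d}
round 4: — fixpoint
  FIRST(S)={a,b,c,d}  FIRST(A)={a,b,c,d}  FIRST(B)={a,c}  FIRST(C)={a,b,c,d}

Compute FOLLOW by fixpoint:
initialize: $ ∈ FOLLOW(S)
[1]
  A→A S b: FOLLOW(A) ⊇ FIRST(S) = {a,b,c,d}; new: +{a,b,c,d}
  A→A S b: FOLLOW(S) ⊇ FIRST(b) = {b}; new: +{b}
  A→C A b: FOLLOW(C) ⊇ FIRST(A) = {a,b,c,d}; new: +{a,b,c,d}
  C→S c: FOLLOW(S) ⊇ FIRST(c) = {c}; new: +{c}
  S→b A: FOLLOW(A) ⊇ FOLLOW(S) ⊇ {$,b,c}; new: +{$}
  S→c B: FOLLOW(B) ⊇ FOLLOW(S) ⊇ {$,b,c}; new: +{$,b,c}
  S→d C: FOLLOW(C) ⊇ FOLLOW(S) ⊇ {$,b,c}; new: +{$}
  FOLLOW(S)={$,b,c}  FOLLOW(A)={$,a,b,c,d}  FOLLOW(B)={$,b,c}  FOLLOW(C)={$,a,b,c,d}
[2] done
  FOLLOW(S)={$,b,c}  FOLLOW(A)={$,a,b,c,d}  FOLLOW(B)={$,b,c}  FOLLOW(C)={$,a,b,c,d}

FOLLOW(S) = ["$", "b", "c"]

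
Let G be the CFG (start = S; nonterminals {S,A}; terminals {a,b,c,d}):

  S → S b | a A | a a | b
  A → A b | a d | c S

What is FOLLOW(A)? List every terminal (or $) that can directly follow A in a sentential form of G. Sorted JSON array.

FIRST sets, iterate to fixpoint:
[1]
  A via A→a d: +{a}
  A via A→c S: +{c}
  S via S→a A: +{a}
  S via S→b: +{b}
  S: {a,b}  A: {a,c}
[2] (no change)
  S: {a,b}  A: {a,c}

FOLLOW sets:
initialize: $ ∈ FOLLOW(S)
round 1:
  A→A b: FOLLOW(A) ⊇ FIRST(b) = {b}; new: +{b}
  A→c S: FOLLOW(S) ⊇ FOLLOW(A) ⊇ {b}; new: +{b}
  S→a A: FOLLOW(A) ⊇ FOLLOW(S) ⊇ {$,b}; new: +{$}
  FOLLOW[S]={$,b}  FOLLOW[A]={$,b}
round 2: — fixpoint
  FOLLOW[S]={$,b}  FOLLOW[A]={$,b}

FOLLOW(A) = ["$", "b"]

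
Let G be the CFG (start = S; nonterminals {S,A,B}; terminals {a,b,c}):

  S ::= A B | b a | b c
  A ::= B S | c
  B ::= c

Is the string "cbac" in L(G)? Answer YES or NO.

Convert to CNF:
  S -> A B | T0 T1 | T0 T2
  A -> B S | c
  B -> c
  T0 -> b
  T1 -> a
  T2 -> c

CYK fill:
  cell(0,0) c: {A,B,T2}  orig:{A,B}
  cell(1,1) b: {T0}  orig:{}
  cell(2,2) a: {T1}  orig:{}
  cell(3,3) c: {A,B,T2}  orig:{A,B}
  cell(0,1) cb: ∅
  cell(1,2) ba: {S}
  cell(2,3) ac: ∅
  cell(0,2) cba: {A}
  cell(1,3) bac: ∅
  cell(0,3) cbac: {S}

S ∈ T[0,3] ⇒ YES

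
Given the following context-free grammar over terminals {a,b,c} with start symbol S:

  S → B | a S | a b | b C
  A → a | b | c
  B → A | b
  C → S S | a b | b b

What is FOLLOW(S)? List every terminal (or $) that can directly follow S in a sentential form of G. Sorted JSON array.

Compute FIRST by fixpoint:
round 1:
  A via A→a: +{a}
  A via A→b: +{b}
  A via A→c: +{c}
  B via B→A: +{a,b,c}
  C via C→a b: +{a}
  C via C→b b: +{b}
  S via S→B: +{a,b,c}
  FIRST(S)={a,b,c}  FIRST(A)={a,b,c}  FIRST(B)={a,b,c}  FIRST(C)={a,b}
round 2:
  C via C→S S: +{c}
  FIRST(S)={a,b,c}  FIRST(A)={a,b,c}  FIRST(B)={a,b,c}  FIRST(C)={a,b,c}
round 3: — fixpoint
  FIRST(S)={a,b,c}  FIRST(A)={a,b,c}  FIRST(B)={a,b,c}  FIRST(C)={a,b,c}

FOLLOW iteration:
initialize: $ ∈ FOLLOW(S)
iter 1:
  C→S S: FOLLOW(S) ⊇ FIRST(S) = {a,b,c}; new: +{a,b,c}
  S→B: FOLLOW(B) ⊇ FOLLOW(S) ⊇ {$,a,b,c}; new: +{$,a,b,c}
  S→b C: FOLLOW(C) ⊇ FOLLOW(S) ⊇ {$,a,b,c}; new: +{$,a,b,c}
  S: {$,a,b,c}  A: {}  B: {$,a,b,c}  C: {$,a,b,c}
iter 2:
  B→A: FOLLOW(A) ⊇ FOLLOW(B) ⊇ {$,a,b,c}; new: +{$,a,b,c}
  S: {$,a,b,c}  A: {$,a,b,c}  B: {$,a,b,c}  C: {$,a,b,c}
iter 3: — fixpoint
  S: {$,a,b,c}  A: {$,a,b,c}  B: {$,a,b,c}  C: {$,a,b,c}

FOLLOW(S) = ["$", "a", "b", "c"]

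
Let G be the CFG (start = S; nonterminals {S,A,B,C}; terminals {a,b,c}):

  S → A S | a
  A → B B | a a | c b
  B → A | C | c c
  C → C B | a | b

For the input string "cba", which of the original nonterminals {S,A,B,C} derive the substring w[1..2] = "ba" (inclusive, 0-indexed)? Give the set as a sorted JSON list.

Convert to CNF:
  S -> A S | a
  A -> B B | T0 T0 | T1 T2
  B -> B B | C B | T0 T0 | T1 T1 | T1 T2 | a | b
  C -> C B | a | b
  T0 -> a
  T1 -> c
  T2 -> b

CYK table (by increasing span) (cells [i..j] with 1 ≤ i ≤ j ≤ 2 only):
  [1..1]={B,C,T2}  "b"  orig:{B,C}
  [2..2]={B,C,S,T0}  "a"  orig:{B,C,S}
  [1..2]={A,B,C}  "ba"

Original NTs in T[1,2] deriving "ba": ["A", "B", "C"]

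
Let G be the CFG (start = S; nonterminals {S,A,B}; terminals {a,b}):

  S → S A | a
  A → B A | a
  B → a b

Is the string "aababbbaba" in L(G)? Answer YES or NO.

CNF form of G:
  S -> S A | a
  A -> B A | a
  B -> T0 T1
  T0 -> a
  T1 -> b

CYK fill:
  T[0,0] 'a' = {A,S,T0}  orig:{A,S}
  T[1,1] 'a' = {A,S,T0}  orig:{A,S}
  T[2,2] 'b' = {T1}  orig:{}
  T[3,3] 'a' = {A,S,T0}  orig:{A,S}
  T[4,4] 'b' = {T1}  orig:{}
  T[5,5] 'b' = {T1}  orig:{}
  T[6,6] 'b' = {T1}  orig:{}
  T[7,7] 'a' = {A,S,T0}  orig:{A,S}
  T[8,8] 'b' = {T1}  orig:{}
  T[9,9] 'a' = {A,S,T0}  orig:{A,S}
  T[0,1] 'aa' = {S}
  T[1,2] 'ab' = {B}
  T[2,3] 'ba' = ∅
  T[3,4] 'ab' = {B}
  T[4,5] 'bb' = ∅
  T[5,6] 'bb' = ∅
  T[6,7] 'ba' = ∅
  T[7,8] 'ab' = {B}
  T[8,9] 'ba' = ∅
  T[0,2] 'aab' = ∅
  T[1,3] 'aba' = {A}
  T[2,4] 'bab' = ∅
  T[3,5] 'abb' = ∅
  T[4,6] 'bbb' = ∅
  T[5,7] 'bba' = ∅
  T[6,8] 'bab' = ∅
  T[7,9] 'aba' = {A}
  T[0,3] 'aaba' = {S}
  T[1,4] 'abab' = ∅
  T[2,5] 'babb' = ∅
  T[3,6] 'abbb' = ∅
  T[4,7] 'bbba' = ∅
  T[5,8] 'bbab' = ∅
  T[6,9] 'baba' = ∅
  T[0,4] 'aabab' = ∅
  T[1,5] 'ababb' = ∅
  T[2,6] 'babbb' = ∅
  T[3,7] 'abbba' = ∅
  T[4,8] 'bbbab' = ∅
  T[5,9] 'bbaba' = ∅
  T[0,5] 'aababb' = ∅
  T[1,6] 'ababbb' = ∅
  T[2,7] 'babbba' = ∅
  T[3,8] 'abbbab' = ∅
  T[4,9] 'bbbaba' = ∅
  T[0,6] 'aababbb' = ∅
  T[1,7] 'ababbba' = ∅
  T[2,8] 'babbbab' = ∅
  T[3,9] 'abbbaba' = ∅
  T[0,7] 'aababbba' = ∅
  T[1,8] 'ababbbab' = ∅
  T[2,9] 'babbbaba' = ∅
  T[0,8] 'aababbbab' = ∅
  T[1,9] 'ababbbaba' = ∅
  T[0,9] 'aababbbaba' = ∅

S ∉ T[0,9] ⇒ NO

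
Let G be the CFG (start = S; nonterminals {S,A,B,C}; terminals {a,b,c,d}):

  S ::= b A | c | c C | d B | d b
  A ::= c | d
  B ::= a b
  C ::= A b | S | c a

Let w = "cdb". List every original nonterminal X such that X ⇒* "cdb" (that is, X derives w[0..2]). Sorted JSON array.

Convert to CNF:
  S -> T1 A | T2 C | T3 B | T3 T1 | c
  A -> c | d
  B -> T0 T1
  C -> A T1 | T1 A | T2 C | T2 T0 | T3 B | T3 T1 | c
  T0 -> a
  T1 -> b
  T2 -> c
  T3 -> d

CYK table (by increasing span), restricted to cells inside w[0..2]:
  cell(0,0) c: {A,C,S,T2}  orig:{A,C,S}
  cell(1,1) d: {A,T3}  orig:{A}
  cell(2,2) b: {T1}  orig:{}
  cell(0,1) cd: ∅
  cell(1,2) db: {C,S}
  cell(0,2) cdb: {C,S}

Original NTs in T[0,2] deriving "cdb": ["C", "S"]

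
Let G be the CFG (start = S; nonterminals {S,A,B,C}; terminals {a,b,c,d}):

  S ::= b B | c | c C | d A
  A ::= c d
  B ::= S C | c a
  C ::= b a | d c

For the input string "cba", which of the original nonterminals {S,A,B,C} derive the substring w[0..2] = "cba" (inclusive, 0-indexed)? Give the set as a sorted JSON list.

CNF form of G:
  S -> T0 C | T1 A | T3 B | c
  A -> T0 T1
  B -> S C | T0 T2
  C -> T1 T0 | T3 T2
  T0 -> c
  T1 -> d
  T2 -> a
  T3 -> b

CYK fill — only the sub-triangle for w[0..2]:
  [0..0]={S,T0}  "c"  orig:{S}
  [1..1]={T3}  "b"  orig:{}
  [2..2]={T2}  "a"  orig:{}
  [0..1]=∅  "cb"
  [1..2]={C}  "ba"
  [0..2]={B,S}  "cba"

Original NTs in T[0,2] deriving "cba": ["B", "S"]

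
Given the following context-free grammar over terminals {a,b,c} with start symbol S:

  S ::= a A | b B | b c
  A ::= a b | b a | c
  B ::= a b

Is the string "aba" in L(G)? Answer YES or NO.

Convert to CNF:
  S -> T0 A | T1 B | T1 T2
  A -> T0 T1 | T1 T0 | c
  B -> T0 T1
  T0 -> a
  T1 -> b
  T2 -> c

CYK table (by increasing span):
  cell(0,0) a: {T0}  orig:{}
  cell(1,1) b: {T1}  orig:{}
  cell(2,2) a: {T0}  orig:{}
  cell(0,1) ab: {A,B}
  cell(1,2) ba: {A}
  cell(0,2) aba: {S}

S ∈ T[0,2] ⇒ YES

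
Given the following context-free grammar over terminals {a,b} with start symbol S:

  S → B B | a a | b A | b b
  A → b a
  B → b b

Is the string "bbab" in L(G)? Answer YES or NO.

CNF form of G:
  S -> B B | T0 A | T0 T0 | T1 T1
  A -> T0 T1
  B -> T0 T0
  T0 -> b
  T1 -> a

CYK table (by increasing span):
  T[0,0] 'b' = {T0}  orig:{}
  T[1,1] 'b' = {T0}  orig:{}
  T[2,2] 'a' = {T1}  orig:{}
  T[3,3] 'b' = {T0}  orig:{}
  T[0,1] 'bb' = {B,S}
  T[1,2] 'ba' = {A}
  T[2,3] 'ab' = ∅
  T[0,2] 'bba' = {S}
  T[1,3] 'bab' = ∅
  T[0,3] 'bbab' = ∅

S ∉ T[0,3] ⇒ NO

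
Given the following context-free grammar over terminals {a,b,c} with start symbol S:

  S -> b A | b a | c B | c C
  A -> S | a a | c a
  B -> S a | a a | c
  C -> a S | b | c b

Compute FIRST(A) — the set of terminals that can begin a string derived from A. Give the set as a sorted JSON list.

Compute FIRST by fixpoint:
iter 1:
  A via A→a a: +{a}
  A via A→c a: +{c}
  B via B→a a: +{a}
  B via B→c: +{c}
  C via C→a S: +{a}
  C via C→b: +{b}
  C via C→c b: +{c}
  S via S→b A: +{b}
  S via S→c B: +{c}
  S: {b,c}  A: {a,c}  B: {a,c}  C: {a,b,c}
iter 2:
  A via A→S: +{b}
  B via B→S a: +{b}
  S: {b,c}  A: {a,b,c}  B: {a,b,c}  C: {a,b,c}
iter 3: (stable)
  S: {b,c}  A: {a,b,c}  B: {a,b,c}  C: {a,b,c}

FIRST(A) = ["a", "b", "c"]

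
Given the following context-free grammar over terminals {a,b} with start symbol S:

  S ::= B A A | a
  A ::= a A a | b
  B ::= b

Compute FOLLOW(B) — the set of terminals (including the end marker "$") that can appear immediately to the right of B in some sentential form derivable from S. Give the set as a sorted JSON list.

FIRST sets, iterate to fixpoint:
pass 1:
  A via A→a A a: +{a}
  A via A→b: +{b}
  B via B→b: +{b}
  S via S→B A A: +{b}
  S via S→a: +{a}
  S: {a,b}  A: {a,b}  B: {b}
pass 2: (no change)
  S: {a,b}  A: {a,b}  B: {b}

Compute FOLLOW by fixpoint:
initialize: $ ∈ FOLLOW(S)
pass 1:
  A→a A a: FOLLOW(A) ⊇ FIRST(a) = {a}; new: +{a}
  S→B A A: FOLLOW(B) ⊇ FIRST(A) = {a,b}; new: +{a,b}
  S→B A A: FOLLOW(A) ⊇ FIRST(A) = {a,b}; new: +{b}
  S→B A A: FOLLOW(A) ⊇ FOLLOW(S) ⊇ {$}; new: +{$}
  S: {$}  A: {$,a,b}  B: {a,b}
pass 2: (stable)
  S: {$}  A: {$,a,b}  B: {a,b}

FOLLOW(B) = ["a", "b"]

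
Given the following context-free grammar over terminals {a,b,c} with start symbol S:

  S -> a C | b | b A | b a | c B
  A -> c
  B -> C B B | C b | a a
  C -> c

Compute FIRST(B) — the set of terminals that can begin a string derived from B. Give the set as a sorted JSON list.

FIRST iteration:
pass 1:
  A via A→c: +{c}
  B via B→a a: +{a}
  C via C→c: +{c}
  S via S→a C: +{a}
  S via S→b: +{b}
  S via S→c B: +{c}
  S: {a,b,c}  A: {c}  B: {a}  C: {c}
pass 2:
  B via B→C B B: +{c}
  S: {a,b,c}  A: {c}  B: {a,c}  C: {c}
pass 3: done
  S: {a,b,c}  A: {c}  B: {a,c}  C: {c}

FIRST(B) = ["a", "c"]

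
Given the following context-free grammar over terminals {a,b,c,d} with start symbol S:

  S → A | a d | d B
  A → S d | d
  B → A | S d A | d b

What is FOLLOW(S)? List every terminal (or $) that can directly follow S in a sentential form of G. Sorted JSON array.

Compute FIRST by fixpoint:
iter 1:
  A via A→d: +{d}
  B via B→A: +{d}
  S via S→A: +{d}
  S via S→a d: +{a}
  FIRST(S)={a,d}  FIRST(A)={d}  FIRST(B)={d}
iter 2:
  A via A→S d: +{a}
  B via B→A: +{a}
  FIRST(S)={a,d}  FIRST(A)={a,d}  FIRST(B)={a,d}
iter 3: (no change)
  FIRST(S)={a,d}  FIRST(A)={a,d}  FIRST(B)={a,d}

FOLLOW iteration:
seed FOLLOW(S) with $
round 1:
  A→S d: FOLLOW(S) ⊇ FIRST(d) = {d}; new: +{d}
  S→A: FOLLOW(A) ⊇ FOLLOW(S) ⊇ {$,d}; new: +{$,d}
  S→d B: FOLLOW(B) ⊇ FOLLOW(S) ⊇ {$,d}; new: +{$,d}
  FOLLOW[S]={$,d}  FOLLOW[A]={$,d}  FOLLOW[B]={$,d}
round 2: (stable)
  FOLLOW[S]={$,d}  FOLLOW[A]={$,d}  FOLLOW[B]={$,d}

FOLLOW(S) = ["$", "d"]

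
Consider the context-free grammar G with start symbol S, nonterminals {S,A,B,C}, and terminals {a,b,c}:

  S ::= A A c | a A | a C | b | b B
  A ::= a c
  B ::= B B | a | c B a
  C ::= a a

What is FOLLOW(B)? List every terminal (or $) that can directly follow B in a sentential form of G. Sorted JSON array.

Compute FIRST by fixpoint:
pass 1:
  A via A→a c: +{a}
  B via B→a: +{a}
  B via B→c B a: +{c}
  C via C→a a: +{a}
  S via S→A A c: +{a}
  S via S→b: +{b}
  FIRST(S)={a,b}  FIRST(A)={a}  FIRST(B)={a,c}  FIRST(C)={a}
pass 2: done
  FIRST(S)={a,b}  FIRST(A)={a}  FIRST(B)={a,c}  FIRST(C)={a}

Compute FOLLOW by fixpoint:
initialize: $ ∈ FOLLOW(S)
[1]
  B→B B: FOLLOW(B) ⊇ FIRST(B) = {a,c}; new: +{a,c}
  S→A A c: FOLLOW(A) ⊇ FIRST(A) = {a}; new: +{a}
  S→A A c: FOLLOW(A) ⊇ FIRST(c) = {c}; new: +{c}
  S→a A: FOLLOW(A) ⊇ FOLLOW(S) ⊇ {$}; new: +{$}
  S→a C: FOLLOW(C) ⊇ FOLLOW(S) ⊇ {$}; new: +{$}
  S→b B: FOLLOW(B) ⊇ FOLLOW(S) ⊇ {$}; new: +{$}
  FOLLOW[S]={$}  FOLLOW[A]={$,a,c}  FOLLOW[B]={$,a,c}  FOLLOW[C]={$}
[2] — fixpoint
  FOLLOW[S]={$}  FOLLOW[A]={$,a,c}  FOLLOW[B]={$,a,c}  FOLLOW[C]={$}

FOLLOW(B) = ["$", "a", "c"]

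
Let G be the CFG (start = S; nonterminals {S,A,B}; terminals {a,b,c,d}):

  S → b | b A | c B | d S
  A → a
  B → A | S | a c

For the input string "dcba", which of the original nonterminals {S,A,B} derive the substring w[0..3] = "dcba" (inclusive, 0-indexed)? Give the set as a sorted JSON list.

CNF form of G:
  S -> T1 B | T2 A | T3 S | b
  A -> a
  B -> T0 T1 | T1 B | T2 A | T3 S | a | b
  T0 -> a
  T1 -> c
  T2 -> b
  T3 -> d

CYK table (by increasing span) (cells [i..j] with 0 ≤ i ≤ j ≤ 3 only):
  T[0,0] 'd' = {T3}  orig:{}
  T[1,1] 'c' = {T1}  orig:{}
  T[2,2] 'b' = {B,S,T2}  orig:{B,S}
  T[3,3] 'a' = {A,B,T0}  orig:{A,B}
  T[0,1] 'dc' = ∅
  T[1,2] 'cb' = {B,S}
  T[2,3] 'ba' = {B,S}
  T[0,2] 'dcb' = {B,S}
  T[1,3] 'cba' = {B,S}
  T[0,3] 'dcba' = {B,S}

Original NTs in T[0,3] deriving "dcba": ["B", "S"]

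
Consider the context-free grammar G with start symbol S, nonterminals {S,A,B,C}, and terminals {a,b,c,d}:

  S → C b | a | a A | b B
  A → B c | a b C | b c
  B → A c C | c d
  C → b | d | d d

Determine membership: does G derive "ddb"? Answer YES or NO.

Convert to CNF:
  S -> C T2 | T1 A | T2 B | a
  A -> B T0 | T1 X4 | T2 T0
  B -> A X5 | T0 T3
  C -> T3 T3 | b | d
  T0 -> c
  T1 -> a
  T2 -> b
  T3 -> d
  X4 -> T2 C
  X5 -> T0 C

CYK table (by increasing span):
  cell(0,0) d: {C,T3}  orig:{C}
  cell(1,1) d: {C,T3}  orig:{C}
  cell(2,2) b: {C,T2}  orig:{C}
  cell(0,1) dd: {C}
  cell(1,2) db: {S}
  cell(0,2) ddb: {S}

S ∈ T[0,2] ⇒ YES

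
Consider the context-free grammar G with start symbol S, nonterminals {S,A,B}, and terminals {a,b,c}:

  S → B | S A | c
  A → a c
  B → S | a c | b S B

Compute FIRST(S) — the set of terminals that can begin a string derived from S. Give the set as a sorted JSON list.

Compute FIRST by fixpoint:
[1]
  A via A→a c: +{a}
  B via B→a c: +{a}
  B via B→b S B: +{b}
  S via S→B: +{a,b}
  S via S→c: +{c}
  S: {a,b,c}  A: {a}  B: {a,b}
[2]
  B via B→S: +{c}
  S: {a,b,c}  A: {a}  B: {a,b,c}
[3] (no change)
  S: {a,b,c}  A: {a}  B: {a,b,c}

FIRST(S) = ["a", "b", "c"]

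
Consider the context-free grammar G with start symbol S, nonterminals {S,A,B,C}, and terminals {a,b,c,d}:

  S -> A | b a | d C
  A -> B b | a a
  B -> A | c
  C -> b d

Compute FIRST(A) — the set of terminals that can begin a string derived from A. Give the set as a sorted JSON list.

FIRST iteration:
pass 1:
  A via A→a a: +{a}
  B via B→A: +{a}
  B via B→c: +{c}
  C via C→b d: +{b}
  S via S→A: +{a}
  S via S→b a: +{b}
  S via S→d C: +{d}
  S: {a,b,d}  A: {a}  B: {a,c}  C: {b}
pass 2:
  A via A→B b: +{c}
  S via S→A: +{c}
  S: {a,b,c,d}  A: {a,c}  B: {a,c}  C: {b}
pass 3: done
  S: {a,b,c,d}  A: {a,c}  B: {a,c}  C: {b}

FIRST(A) = ["a", "c"]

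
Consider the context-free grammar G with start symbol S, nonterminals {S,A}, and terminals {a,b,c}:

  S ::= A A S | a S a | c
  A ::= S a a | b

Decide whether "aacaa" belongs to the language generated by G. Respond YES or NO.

Convert to CNF:
  S -> A X2 | T0 X3 | c
  A -> S X1 | b
  T0 -> a
  X1 -> T0 T0
  X2 -> A S
  X3 -> S T0

Fill CYK table bottom-up:
  cell(0,0) a: {T0}  orig:{}
  cell(1,1) a: {T0}  orig:{}
  cell(2,2) c: {S}
  cell(3,3) a: {T0}  orig:{}
  cell(4,4) a: {T0}  orig:{}
  cell(0,1) aa: {X1}  orig:{}
  cell(1,2) ac: ∅
  cell(2,3) ca: {X3}  orig:{}
  cell(3,4) aa: {X1}  orig:{}
  cell(0,2) aac: ∅
  cell(1,3) aca: {S}
  cell(2,4) caa: {A}
  cell(0,3) aaca: ∅
  cell(1,4) acaa: {X3}  orig:{}
  cell(0,4) aacaa: {S}

S ∈ T[0,4] ⇒ YES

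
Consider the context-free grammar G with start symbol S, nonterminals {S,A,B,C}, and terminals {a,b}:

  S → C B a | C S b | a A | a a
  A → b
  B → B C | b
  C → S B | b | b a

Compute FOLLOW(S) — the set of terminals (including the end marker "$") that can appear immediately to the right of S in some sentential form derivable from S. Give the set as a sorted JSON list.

FIRST iteration:
[1]
  A via A→b: +{b}
  B via B→b: +{b}
  C via C→b: +{b}
  S via S→C B a: +{b}
  S via S→a A: +{a}
  FIRST(S)={a,b}  FIRST(A)={b}  FIRST(B)={b}  FIRST(C)={b}
[2]
  C via C→S B: +{a}
  FIRST(S)={a,b}  FIRST(A)={b}  FIRST(B)={b}  FIRST(C)={a,b}
[3] done
  FIRST(S)={a,b}  FIRST(A)={b}  FIRST(B)={b}  FIRST(C)={a,b}

Compute FOLLOW by fixpoint:
initialize: $ ∈ FOLLOW(S)
[1]
  B→B C: FOLLOW(B) ⊇ FIRST(C) = {a,b}; new: +{a,b}
  B→B C: FOLLOW(C) ⊇ FOLLOW(B) ⊇ {a,b}; new: +{a,b}
  C→S B: FOLLOW(S) ⊇ FIRST(B) = {b}; new: +{b}
  S→a A: FOLLOW(A) ⊇ FOLLOW(S) ⊇ {$,b}; new: +{$,b}
  FOLLOW(S)={$,b}  FOLLOW(A)={$,b}  FOLLOW(B)={a,b}  FOLLOW(C)={a,b}
[2] (no change)
  FOLLOW(S)={$,b}  FOLLOW(A)={$,b}  FOLLOW(B)={a,b}  FOLLOW(C)={a,b}

FOLLOW(S) = ["$", "b"]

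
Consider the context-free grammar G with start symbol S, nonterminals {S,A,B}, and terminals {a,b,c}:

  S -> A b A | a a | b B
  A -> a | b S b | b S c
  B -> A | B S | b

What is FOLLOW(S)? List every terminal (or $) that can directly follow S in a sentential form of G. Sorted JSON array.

FIRST sets, iterate to fixpoint:
round 1:
  A via A→a: +{a}
  A via A→b S b: +{b}
  B via B→A: +{a,b}
  S via S→A b A: +{a,b}
  S: {a,b}  A: {a,b}  B: {a,b}
round 2: (stable)
  S: {a,b}  A: {a,b}  B: {a,b}

Compute FOLLOW by fixpoint:
initialize: $ ∈ FOLLOW(S)
[1]
  A→b S b: FOLLOW(S) ⊇ FIRST(b) = {b}; new: +{b}
  A→b S c: FOLLOW(S) ⊇ FIRST(c) = {c}; new: +{c}
  B→B S: FOLLOW(B) ⊇ FIRST(S) = {a,b}; new: +{a,b}
  B→B S: FOLLOW(S) ⊇ FOLLOW(B) ⊇ {a,b}; new: +{a}
  S→A b A: FOLLOW(A) ⊇ FIRST(b) = {b}; new: +{b}
  S→A b A: FOLLOW(A) ⊇ FOLLOW(S) ⊇ {$,a,b,c}; new: +{$,a,c}
  S→b B: FOLLOW(B) ⊇ FOLLOW(S) ⊇ {$,a,b,c}; new: +{$,c}
  FOLLOW[S]={$,a,b,c}  FOLLOW[A]={$,a,b,c}  FOLLOW[B]={$,a,b,c}
[2] (stable)
  FOLLOW[S]={$,a,b,c}  FOLLOW[A]={$,a,b,c}  FOLLOW[B]={$,a,b,c}

FOLLOW(S) = ["$", "a", "b", "c"]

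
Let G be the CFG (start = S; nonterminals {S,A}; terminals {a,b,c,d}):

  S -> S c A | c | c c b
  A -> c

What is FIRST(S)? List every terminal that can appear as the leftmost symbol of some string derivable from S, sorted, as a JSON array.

FIRST iteration:
pass 1:
  A via A→c: +{c}
  S via S→c: +{c}
  FIRST[S]={c}  FIRST[A]={c}
pass 2: (no change)
  FIRST[S]={c}  FIRST[A]={c}

FIRST(S) = ["c"]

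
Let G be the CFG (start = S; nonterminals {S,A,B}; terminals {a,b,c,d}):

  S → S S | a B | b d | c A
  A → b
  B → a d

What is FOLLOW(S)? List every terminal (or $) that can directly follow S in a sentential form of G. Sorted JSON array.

Compute FIRST by fixpoint:
iter 1:
  A via A→b: +{b}
  B via B→a d: +{a}
  S via S→a B: +{a}
  S via S→b d: +{b}
  S via S→c A: +{c}
  FIRST(S)={a,b,c}  FIRST(A)={b}  FIRST(B)={a}
iter 2: done
  FIRST(S)={a,b,c}  FIRST(A)={b}  FIRST(B)={a}

FOLLOW sets:
initialize: $ ∈ FOLLOW(S)
iter 1:
  S→S S: FOLLOW(S) ⊇ FIRST(S) = {a,b,c}; new: +{a,b,c}
  S→a B: FOLLOW(B) ⊇ FOLLOW(S) ⊇ {$,a,b,c}; new: +{$,a,b,c}
  S→c A: FOLLOW(A) ⊇ FOLLOW(S) ⊇ {$,a,b,c}; new: +{$,a,b,c}
  FOLLOW(S)={$,a,b,c}  FOLLOW(A)={$,a,b,c}  FOLLOW(B)={$,a,b,c}
iter 2: — fixpoint
  FOLLOW(S)={$,a,b,c}  FOLLOW(A)={$,a,b,c}  FOLLOW(B)={$,a,b,c}

FOLLOW(S) = ["$", "a", "b", "c"]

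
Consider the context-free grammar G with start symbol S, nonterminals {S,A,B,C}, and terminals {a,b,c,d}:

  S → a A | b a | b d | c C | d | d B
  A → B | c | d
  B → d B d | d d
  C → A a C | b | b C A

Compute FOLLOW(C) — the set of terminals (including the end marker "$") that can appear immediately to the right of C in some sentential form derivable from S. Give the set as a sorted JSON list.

FIRST sets, iterate to fixpoint:
pass 1:
  A via A→c: +{c}
  A via A→d: +{d}
  B via B→d B d: +{d}
  C via C→A a C: +{c,d}
  C via C→b: +{b}
  S via S→a A: +{a}
  S via S→b a: +{b}
  S via S→c C: +{c}
  S via S→d: +{d}
  FIRST[S]={a,b,c,d}  FIRST[A]={c,d}  FIRST[B]={d}  FIRST[C]={b,c,d}
pass 2: (stable)
  FIRST[S]={a,b,c,d}  FIRST[A]={c,d}  FIRST[B]={d}  FIRST[C]={b,c,d}

Compute FOLLOW by fixpoint:
initialize: $ ∈ FOLLOW(S)
[1]
  B→d B d: FOLLOW(B) ⊇ FIRST(d) = {d}; new: +{d}
  C→A a C: FOLLOW(A) ⊇ FIRST(a) = {a}; new: +{a}
  C→b C A: FOLLOW(C) ⊇ FIRST(A) = {c,d}; new: +{c,d}
  C→b C A: FOLLOW(A) ⊇ FOLLOW(C) ⊇ {c,d}; new: +{c,d}
  S→a A: FOLLOW(A) ⊇ FOLLOW(S) ⊇ {$}; new: +{$}
  S→c C: FOLLOW(C) ⊇ FOLLOW(S) ⊇ {$}; new: +{$}
  S→d B: FOLLOW(B) ⊇ FOLLOW(S) ⊇ {$}; new: +{$}
  S: {$}  A: {$,a,c,d}  B: {$,d}  C: {$,c,d}
[2]
  A→B: FOLLOW(B) ⊇ FOLLOW(A) ⊇ {$,a,c,d}; new: +{a,c}
  S: {$}  A: {$,a,c,d}  B: {$,a,c,d}  C: {$,c,d}
[3] — fixpoint
  S: {$}  A: {$,a,c,d}  B: {$,a,c,d}  C: {$,c,d}

FOLLOW(C) = ["$", "c", "d"]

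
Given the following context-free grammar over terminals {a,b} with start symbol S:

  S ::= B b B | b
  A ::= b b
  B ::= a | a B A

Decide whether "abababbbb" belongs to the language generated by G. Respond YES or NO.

Convert to CNF:
  S -> B X3 | b
  A -> T0 T0
  B -> T1 X2 | a
  T0 -> b
  T1 -> a
  X2 -> B A
  X3 -> T0 B

CYK table (by increasing span):
  cell(0,0) a: {B,T1}  orig:{B}
  cell(1,1) b: {S,T0}  orig:{S}
  cell(2,2) a: {B,T1}  orig:{B}
  cell(3,3) b: {S,T0}  orig:{S}
  cell(4,4) a: {B,T1}  orig:{B}
  cell(5,5) b: {S,T0}  orig:{S}
  cell(6,6) b: {S,T0}  orig:{S}
  cell(7,7) b: {S,T0}  orig:{S}
  cell(8,8) b: {S,T0}  orig:{S}
  cell(0,1) ab: ∅
  cell(1,2) ba: {X3}  orig:{}
  cell(2,3) ab: ∅
  cell(3,4) ba: {X3}  orig:{}
  cell(4,5) ab: ∅
  cell(5,6) bb: {A}
  cell(6,7) bb: {A}
  cell(7,8) bb: {A}
  cell(0,2) aba: {S}
  cell(1,3) bab: ∅
  cell(2,4) aba: {S}
  cell(3,5) bab: ∅
  cell(4,6) abb: {X2}  orig:{}
  cell(5,7) bbb: ∅
  cell(6,8) bbb: ∅
  cell(0,3) abab: ∅
  cell(1,4) baba: ∅
  cell(2,5) abab: ∅
  cell(3,6) babb: ∅
  cell(4,7) abbb: ∅
  cell(5,8) bbbb: ∅
  cell(0,4) ababa: ∅
  cell(1,5) babab: ∅
  cell(2,6) ababb: ∅
  cell(3,7) babbb: ∅
  cell(4,8) abbbb: ∅
  cell(0,5) ababab: ∅
  cell(1,6) bababb: ∅
  cell(2,7) ababbb: ∅
  cell(3,8) babbbb: ∅
  cell(0,6) abababb: ∅
  cell(1,7) bababbb: ∅
  cell(2,8) ababbbb: ∅
  cell(0,7) abababbb: ∅
  cell(1,8) bababbbb: ∅
  cell(0,8) abababbbb: ∅

S ∉ T[0,8] ⇒ NO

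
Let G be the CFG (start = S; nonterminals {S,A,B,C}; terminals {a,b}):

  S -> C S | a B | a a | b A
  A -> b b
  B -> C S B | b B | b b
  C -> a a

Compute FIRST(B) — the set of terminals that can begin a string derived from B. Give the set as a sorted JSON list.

FIRST sets, iterate to fixpoint:
pass 1:
  A via A→b b: +{b}
  B via B→b B: +{b}
  C via C→a a: +{a}
  S via S→C S: +{a}
  S via S→b A: +{b}
  S: {a,b}  A: {b}  B: {b}  C: {a}
pass 2:
  B via B→C S B: +{a}
  S: {a,b}  A: {b}  B: {a,b}  C: {a}
pass 3: (stable)
  S: {a,b}  A: {b}  B: {a,b}  C: {a}

FIRST(B) = ["a", "b"]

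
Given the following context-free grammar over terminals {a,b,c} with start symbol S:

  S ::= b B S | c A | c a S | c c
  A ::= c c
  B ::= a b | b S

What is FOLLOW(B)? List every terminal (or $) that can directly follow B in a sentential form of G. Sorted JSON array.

Compute FIRST by fixpoint:
pass 1:
  A via A→c c: +{c}
  B via B→a b: +{a}
  B via B→b S: +{b}
  S via S→b B S: +{b}
  S via S→c A: +{c}
  FIRST(S)={b,c}  FIRST(A)={c}  FIRST(B)={a,b}
pass 2: — fixpoint
  FIRST(S)={b,c}  FIRST(A)={c}  FIRST(B)={a,b}

Compute FOLLOW by fixpoint:
seed FOLLOW(S) with $
[1]
  S→b B S: FOLLOW(B) ⊇ FIRST(S) = {b,c}; new: +{b,c}
  S→c A: FOLLOW(A) ⊇ FOLLOW(S) ⊇ {$}; new: +{$}
  FOLLOW[S]={$}  FOLLOW[A]={$}  FOLLOW[B]={b,c}
[2]
  B→b S: FOLLOW(S) ⊇ FOLLOW(B) ⊇ {b,c}; new: +{b,c}
  S→c A: FOLLOW(A) ⊇ FOLLOW(S) ⊇ {$,b,c}; new: +{b,c}
  FOLLOW[S]={$,b,c}  FOLLOW[A]={$,b,c}  FOLLOW[B]={b,c}
[3] — fixpoint
  FOLLOW[S]={$,b,c}  FOLLOW[A]={$,b,c}  FOLLOW[B]={b,c}

FOLLOW(B) = ["b", "c"]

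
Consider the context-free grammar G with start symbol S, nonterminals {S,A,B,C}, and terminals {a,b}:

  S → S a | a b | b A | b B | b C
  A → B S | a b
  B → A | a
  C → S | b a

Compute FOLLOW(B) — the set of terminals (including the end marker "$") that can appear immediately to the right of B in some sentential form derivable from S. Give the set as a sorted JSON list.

FIRST sets, iterate to fixpoint:
iter 1:
  A via A→a b: +{a}
  B via B→A: +{a}
  C via C→b a: +{b}
  S via S→a b: +{a}
  S via S→b A: +{b}
  FIRST(S)={a,b}  FIRST(A)={a}  FIRST(B)={a}  FIRST(C)={b}
iter 2:
  C via C→S: +{a}
  FIRST(S)={a,b}  FIRST(A)={a}  FIRST(B)={a}  FIRST(C)={a,b}
iter 3: — fixpoint
  FIRST(S)={a,b}  FIRST(A)={a}  FIRST(B)={a}  FIRST(C)={a,b}

FOLLOW sets:
FOLLOW(S) := {$}
iter 1:
  A→B S: FOLLOW(B) ⊇ FIRST(S) = {a,b}; new: +{a,b}
  B→A: FOLLOW(A) ⊇ FOLLOW(B) ⊇ {a,b}; new: +{a,b}
  S→S a: FOLLOW(S) ⊇ FIRST(a) = {a}; new: +{a}
  S→b A: FOLLOW(A) ⊇ FOLLOW(S) ⊇ {$,a}; new: +{$}
  S→b B: FOLLOW(B) ⊇ FOLLOW(S) ⊇ {$,a}; new: +{$}
  S→b C: FOLLOW(C) ⊇ FOLLOW(S) ⊇ {$,a}; new: +{$,a}
  FOLLOW[S]={$,a}  FOLLOW[A]={$,a,b}  FOLLOW[B]={$,a,b}  FOLLOW[C]={$,a}
iter 2:
  A→B S: FOLLOW(S) ⊇ FOLLOW(A) ⊇ {$,a,b}; new: +{b}
  S→b C: FOLLOW(C) ⊇ FOLLOW(S) ⊇ {$,a,b}; new: +{b}
  FOLLOW[S]={$,a,b}  FOLLOW[A]={$,a,b}  FOLLOW[B]={$,a,b}  FOLLOW[C]={$,a,b}
iter 3: (no change)
  FOLLOW[S]={$,a,b}  FOLLOW[A]={$,a,b}  FOLLOW[B]={$,a,b}  FOLLOW[C]={$,a,b}

FOLLOW(B) = ["$", "a", "b"]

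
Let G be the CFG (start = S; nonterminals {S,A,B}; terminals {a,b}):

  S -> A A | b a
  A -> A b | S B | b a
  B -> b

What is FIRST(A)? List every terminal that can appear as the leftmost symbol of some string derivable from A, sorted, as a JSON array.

FIRST iteration:
iter 1:
  A via A→b a: +{b}
  B via B→b: +{b}
  S via S→A A: +{b}
  FIRST(S)={b}  FIRST(A)={b}  FIRST(B)={b}
iter 2: done
  FIRST(S)={b}  FIRST(A)={b}  FIRST(B)={b}

FIRST(A) = ["b"]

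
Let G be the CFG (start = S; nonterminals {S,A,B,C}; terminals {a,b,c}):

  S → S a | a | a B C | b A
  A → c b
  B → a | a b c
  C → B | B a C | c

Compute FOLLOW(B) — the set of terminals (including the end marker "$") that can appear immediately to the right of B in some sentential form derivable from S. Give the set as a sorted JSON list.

FIRST sets, iterate to fixpoint:
[1]
  A via A→c b: +{c}
  B via B→a: +{a}
  C via C→B: +{a}
  C via C→c: +{c}
  S via S→a: +{a}
  S via S→b A: +{b}
  S: {a,b}  A: {c}  B: {a}  C: {a,c}
[2] done
  S: {a,b}  A: {c}  B: {a}  C: {a,c}

Compute FOLLOW by fixpoint:
seed FOLLOW(S) with $
round 1:
  C→B a C: FOLLOW(B) ⊇ FIRST(a) = {a}; new: +{a}
  S→S a: FOLLOW(S) ⊇ FIRST(a) = {a}; new: +{a}
  S→a B C: FOLLOW(B) ⊇ FIRST(C) = {a,c}; new: +{c}
  S→a B C: FOLLOW(C) ⊇ FOLLOW(S) ⊇ {$,a}; new: +{$,a}
  S→b A: FOLLOW(A) ⊇ FOLLOW(S) ⊇ {$,a}; new: +{$,a}
  FOLLOW[S]={$,a}  FOLLOW[A]={$,a}  FOLLOW[B]={a,c}  FOLLOW[C]={$,a}
round 2:
  C→B: FOLLOW(B) ⊇ FOLLOW(C) ⊇ {$,a}; new: +{$}
  FOLLOW[S]={$,a}  FOLLOW[A]={$,a}  FOLLOW[B]={$,a,c}  FOLLOW[C]={$,a}
round 3: (stable)
  FOLLOW[S]={$,a}  FOLLOW[A]={$,a}  FOLLOW[B]={$,a,c}  FOLLOW[C]={$,a}

FOLLOW(B) = ["$", "a", "c"]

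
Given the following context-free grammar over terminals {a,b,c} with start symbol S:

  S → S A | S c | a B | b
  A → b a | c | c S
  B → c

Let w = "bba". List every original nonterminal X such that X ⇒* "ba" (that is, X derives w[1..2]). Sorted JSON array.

CNF form of G:
  S -> S A | S T2 | T1 B | b
  A -> T0 T1 | T2 S | c
  B -> c
  T0 -> b
  T1 -> a
  T2 -> c

Fill CYK table bottom-up — only the sub-triangle for w[1..2]:
  T[1,1] 'b' = {S,T0}  orig:{S}
  T[2,2] 'a' = {T1}  orig:{}
  T[1,2] 'ba' = {A}

Original NTs in T[1,2] deriving "ba": ["A"]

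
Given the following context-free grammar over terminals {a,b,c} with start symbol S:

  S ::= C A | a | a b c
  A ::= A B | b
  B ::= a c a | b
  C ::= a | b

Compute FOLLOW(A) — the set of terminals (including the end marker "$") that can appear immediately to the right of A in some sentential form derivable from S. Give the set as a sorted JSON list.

FIRST iteration:
round 1:
  A via A→b: +{b}
  B via B→a c a: +{a}
  B via B→b: +{b}
  C via C→a: +{a}
  C via C→b: +{b}
  S via S→C A: +{a,b}
  FIRST(S)={a,b}  FIRST(A)={b}  FIRST(B)={a,b}  FIRST(C)={a,b}
round 2: done
  FIRST(S)={a,b}  FIRST(A)={b}  FIRST(B)={a,b}  FIRST(C)={a,b}

FOLLOW sets:
FOLLOW(S) := {$}
pass 1:
  A→A B: FOLLOW(A) ⊇ FIRST(B) = {a,b}; new: +{a,b}
  A→A B: FOLLOW(B) ⊇ FOLLOW(A) ⊇ {a,b}; new: +{a,b}
  S→C A: FOLLOW(C) ⊇ FIRST(A) = {b}; new: +{b}
  S→C A: FOLLOW(A) ⊇ FOLLOW(S) ⊇ {$}; new: +{$}
  FOLLOW(S)={$}  FOLLOW(A)={$,a,b}  FOLLOW(B)={a,b}  FOLLOW(C)={b}
pass 2:
  A→A B: FOLLOW(B) ⊇ FOLLOW(A) ⊇ {$,a,b}; new: +{$}
  FOLLOW(S)={$}  FOLLOW(A)={$,a,b}  FOLLOW(B)={$,a,b}  FOLLOW(C)={b}
pass 3: (stable)
  FOLLOW(S)={$}  FOLLOW(A)={$,a,b}  FOLLOW(B)={$,a,b}  FOLLOW(C)={b}

FOLLOW(A) = ["$", "a", "b"]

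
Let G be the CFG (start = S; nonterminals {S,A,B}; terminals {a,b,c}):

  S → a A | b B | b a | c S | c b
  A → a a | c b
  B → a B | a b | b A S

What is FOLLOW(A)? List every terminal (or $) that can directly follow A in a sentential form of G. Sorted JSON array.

Compute FIRST by fixpoint:
[1]
  A via A→a a: +{a}
  A via A→c b: +{c}
  B via B→a B: +{a}
  B via B→b A S: +{b}
  S via S→a A: +{a}
  S via S→b B: +{b}
  S via S→c S: +{c}
  FIRST[S]={a,b,c}  FIRST[A]={a,c}  FIRST[B]={a,b}
[2] (no change)
  FIRST[S]={a,b,c}  FIRST[A]={a,c}  FIRST[B]={a,b}

FOLLOW iteration:
FOLLOW(S) := {$}
round 1:
  B→b A S: FOLLOW(A) ⊇ FIRST(S) = {a,b,c}; new: +{a,b,c}
  S→a A: FOLLOW(A) ⊇ FOLLOW(S) ⊇ {$}; new: +{$}
  S→b B: FOLLOW(B) ⊇ FOLLOW(S) ⊇ {$}; new: +{$}
  FOLLOW(S)={$}  FOLLOW(A)={$,a,b,c}  FOLLOW(B)={$}
round 2: done
  FOLLOW(S)={$}  FOLLOW(A)={$,a,b,c}  FOLLOW(B)={$}

FOLLOW(A) = ["$", "a", "b", "c"]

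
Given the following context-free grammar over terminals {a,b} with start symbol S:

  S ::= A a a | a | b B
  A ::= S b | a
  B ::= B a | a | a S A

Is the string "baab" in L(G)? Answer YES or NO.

CNF form of G:
  S -> A X3 | T0 B | a
  A -> S T0 | a
  B -> B T1 | T1 X2 | a
  T0 -> b
  T1 -> a
  X2 -> S A
  X3 -> T1 T1

CYK table (by increasing span):
  cell(0,0) b: {T0}  orig:{}
  cell(1,1) a: {A,B,S,T1}  orig:{A,B,S}
  cell(2,2) a: {A,B,S,T1}  orig:{A,B,S}
  cell(3,3) b: {T0}  orig:{}
  cell(0,1) ba: {S}
  cell(1,2) aa: {B,X2,X3}  orig:{B}
  cell(2,3) ab: {A}
  cell(0,2) baa: {S,X2}  orig:{S}
  cell(1,3) aab: {X2}  orig:{}
  cell(0,3) baab: {A,X2}  orig:{A}

S ∉ T[0,3] ⇒ NO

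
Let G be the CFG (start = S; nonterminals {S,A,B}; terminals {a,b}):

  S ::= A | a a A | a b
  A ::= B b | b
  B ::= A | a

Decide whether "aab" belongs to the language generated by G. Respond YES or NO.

Convert to CNF:
  S -> B T0 | T1 T0 | T1 X2 | b
  A -> B T0 | b
  B -> B T0 | a | b
  T0 -> b
  T1 -> a
  X2 -> T1 A

CYK fill:
  cell(0,0) a: {B,T1}  orig:{B}
  cell(1,1) a: {B,T1}  orig:{B}
  cell(2,2) b: {A,B,S,T0}  orig:{A,B,S}
  cell(0,1) aa: ∅
  cell(1,2) ab: {A,B,S,X2}  orig:{A,B,S}
  cell(0,2) aab: {S,X2}  orig:{S}

S ∈ T[0,2] ⇒ YES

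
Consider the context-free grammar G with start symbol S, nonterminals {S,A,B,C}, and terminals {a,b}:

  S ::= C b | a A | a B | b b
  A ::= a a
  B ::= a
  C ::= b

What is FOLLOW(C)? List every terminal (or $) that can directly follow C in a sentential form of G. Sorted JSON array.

FIRST sets, iterate to fixpoint:
round 1:
  A via A→a a: +{a}
  B via B→a: +{a}
  C via C→b: +{b}
  S via S→C b: +{b}
  S via S→a A: +{a}
  FIRST(S)={a,b}  FIRST(A)={a}  FIRST(B)={a}  FIRST(C)={b}
round 2: done
  FIRST(S)={a,b}  FIRST(A)={a}  FIRST(B)={a}  FIRST(C)={b}

Compute FOLLOW by fixpoint:
seed FOLLOW(S) with $
pass 1:
  S→C b: FOLLOW(C) ⊇ FIRST(b) = {b}; new: +{b}
  S→a A: FOLLOW(A) ⊇ FOLLOW(S) ⊇ {$}; new: +{$}
  S→a B: FOLLOW(B) ⊇ FOLLOW(S) ⊇ {$}; new: +{$}
  S: {$}  A: {$}  B: {$}  C: {b}
pass 2: done
  S: {$}  A: {$}  B: {$}  C: {b}

FOLLOW(C) = ["b"]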